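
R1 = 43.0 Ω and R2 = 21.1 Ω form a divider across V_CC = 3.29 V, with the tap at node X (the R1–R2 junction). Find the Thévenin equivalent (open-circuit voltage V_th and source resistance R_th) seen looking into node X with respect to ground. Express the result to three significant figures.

Open-circuit (no load on X): V_th = V_CC · R2/(R1 + R2) = 3.29 × 21.1/(43.00 + 21.1) = 1.083 V.
With V_CC suppressed (replaced by a short), R_th = R1 ‖ R2 = (43.00 × 21.1)/(43.00 + 21.1) = 14.15 Ω.

V_th ≈ 1.08 V, R_th ≈ 14.2 Ω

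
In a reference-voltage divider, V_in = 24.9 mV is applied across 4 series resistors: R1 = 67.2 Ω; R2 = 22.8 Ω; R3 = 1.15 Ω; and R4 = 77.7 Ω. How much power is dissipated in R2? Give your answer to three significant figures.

Series current I = V_in/ΣR = 24.9/168.8 = 0.1475 mA.
V(R2) = I·R = 3.362 mV; P = V·I = 3.362 × 0.1475 = 0.4958 µW.

P ≈ 0.496 µW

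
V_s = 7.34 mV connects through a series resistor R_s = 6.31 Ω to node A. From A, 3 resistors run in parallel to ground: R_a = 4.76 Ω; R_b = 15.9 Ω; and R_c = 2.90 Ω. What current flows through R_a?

Parallel bank: R_p = 1/(1/4.76 + 1/15.9 + 1/2.90) = 1.619 Ω.
V_A = 7.34 × 1.619/7.929 = 1.498 mV.
Branch current I = V_A/R_a = 1.498/4.76 = 0.3148 mA.

I ≈ 0.315 mA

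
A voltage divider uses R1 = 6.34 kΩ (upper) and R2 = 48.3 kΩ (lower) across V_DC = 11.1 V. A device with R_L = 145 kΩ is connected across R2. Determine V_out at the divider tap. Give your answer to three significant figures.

The load sits in parallel with R2, giving an effective lower resistance R2' = R2·R_L/(R2+R_L) = 36.23 kΩ.
Voltage divider with the loaded lower leg: V_out = 11.1 × 36.23/(6.34 + 36.23) = 11.1 × 0.8511 = 9.447 V.

V_out ≈ 9.45 V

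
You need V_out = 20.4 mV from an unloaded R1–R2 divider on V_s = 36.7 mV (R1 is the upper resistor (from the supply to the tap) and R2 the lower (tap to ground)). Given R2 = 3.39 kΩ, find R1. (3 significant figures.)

The divider ratio is R2/(R1+R2) = 20.4/36.7 = 0.5559.
Rearranging, R1 = R2·(1−k)/k = 3.39 × 0.7990 = 2.709 kΩ.

R1 ≈ 2.71 kΩ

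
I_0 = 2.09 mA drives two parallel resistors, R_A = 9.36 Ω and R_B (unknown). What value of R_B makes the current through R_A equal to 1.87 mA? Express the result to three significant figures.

The fraction through R_A equals R_B/(R_A+R_B).
With f = 0.8947, R_B = R_A · f/(1−f) = 9.36 × 8.500 = 79.56 Ω.

R_B ≈ 79.6 Ω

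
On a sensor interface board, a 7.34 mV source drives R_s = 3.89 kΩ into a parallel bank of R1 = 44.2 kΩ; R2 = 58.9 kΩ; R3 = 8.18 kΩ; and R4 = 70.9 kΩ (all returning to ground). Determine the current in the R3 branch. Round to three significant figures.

I ≈ 0.533 µA

Equivalent of the parallel group: R_p = 5.683 kΩ.
V_A by voltage divider: V_A = 7.34 × 5.683/(3.89 + 5.683) = 4.357 mV.
Branch current I = V_A/R3 = 4.357/8.18 = 0.5327 µA.
(Equivalently: I_total = 0.7667 µA, then current-divider fraction G_k/ΣG = 0.6948.)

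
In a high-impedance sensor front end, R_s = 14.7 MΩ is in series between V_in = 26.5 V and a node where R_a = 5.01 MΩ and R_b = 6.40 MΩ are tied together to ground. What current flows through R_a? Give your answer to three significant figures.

Parallel bank: R_p = 1/(1/5.01 + 1/6.40) = 2.810 MΩ.
V_A = 26.5 × 2.810/17.51 = 4.253 V.
Branch current I = V_A/R_a = 4.253/5.01 = 0.8489 µA.

I ≈ 0.849 µA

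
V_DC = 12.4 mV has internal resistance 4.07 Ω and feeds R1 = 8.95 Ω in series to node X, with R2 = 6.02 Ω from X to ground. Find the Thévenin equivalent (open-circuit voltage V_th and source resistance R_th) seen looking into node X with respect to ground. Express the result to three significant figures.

V_th ≈ 3.92 mV, R_th ≈ 4.12 Ω

R1' = 4.07 + 8.95 = 13.02 Ω (source resistance + R1).
With X open, the divider is unloaded: V_th = 12.4 × 6.02/19.04 = 3.921 mV.
Looking into X with the source shorted: R_th = R1'·R2/(R1'+R2) = 13.02 × 6.02/19.04 = 4.117 Ω.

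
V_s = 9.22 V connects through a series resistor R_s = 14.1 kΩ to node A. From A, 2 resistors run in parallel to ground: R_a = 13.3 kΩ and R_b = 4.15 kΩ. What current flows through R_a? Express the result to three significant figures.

Parallel bank: R_p = 1/(1/13.3 + 1/4.15) = 3.163 kΩ.
V_A by voltage divider: V_A = 9.22 × 3.163/(14.1 + 3.163) = 1.689 V.
I(R_a) = V_A / R_a = 1.689/13.3 = 0.1270 mA.

I ≈ 0.127 mA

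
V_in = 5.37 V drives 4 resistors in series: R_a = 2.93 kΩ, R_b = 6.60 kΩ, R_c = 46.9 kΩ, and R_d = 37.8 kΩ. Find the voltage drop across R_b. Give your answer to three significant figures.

V ≈ 0.376 V

Series total: ΣR = 2.93 + 6.60 + 46.9 + 37.8 = 94.23 kΩ.
V = V_in · R/ΣR = 5.37 × 0.07004 = 0.3761 V.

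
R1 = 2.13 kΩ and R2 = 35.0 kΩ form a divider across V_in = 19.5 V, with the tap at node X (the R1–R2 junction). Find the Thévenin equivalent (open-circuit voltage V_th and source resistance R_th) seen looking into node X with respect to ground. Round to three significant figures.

V_th ≈ 18.4 V, R_th ≈ 2.01 kΩ

With X open, the divider is unloaded: V_th = 19.5 × 35.0/37.13 = 18.38 V.
Zeroing V_in shorts the top of R1 to ground, so R_th = R1 ‖ R2 = 2.008 kΩ.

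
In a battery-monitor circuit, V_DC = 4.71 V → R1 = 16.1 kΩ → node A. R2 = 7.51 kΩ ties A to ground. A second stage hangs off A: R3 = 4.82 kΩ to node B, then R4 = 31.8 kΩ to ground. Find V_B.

V_B ≈ 1.14 V

Looking into the second stage from A: R3 + R4 = 36.62 kΩ appears in parallel with R2.
R2 ‖ (R3+R4) = 6.232 kΩ.
First divider: V_A = V_DC · 6.232/(16.1 + 6.232) = 1.314 V.
Then the unloaded second divider: V_B = V_A × R4/(R3+R4) = 1.314 × 0.8684 = 1.141 V.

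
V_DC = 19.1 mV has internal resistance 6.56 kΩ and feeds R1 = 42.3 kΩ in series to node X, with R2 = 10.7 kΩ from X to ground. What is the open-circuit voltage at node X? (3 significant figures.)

V_th ≈ 3.43 mV

R1' = 6.56 + 42.3 = 48.86 kΩ (source resistance + R1).
With X open, the divider is unloaded: V_th = 19.1 × 10.7/59.56 = 3.431 mV.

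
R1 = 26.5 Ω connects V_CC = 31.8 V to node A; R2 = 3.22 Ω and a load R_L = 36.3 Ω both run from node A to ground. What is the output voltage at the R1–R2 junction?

V_out ≈ 3.19 V

First combine the lower leg with the load: R2 ‖ R_L = 2.958 Ω.
Voltage divider with the loaded lower leg: V_out = 31.8 × 2.958/(26.5 + 2.958) = 31.8 × 0.1004 = 3.193 V.
(Unloaded it would be 3.45 V; the load pulls it down.)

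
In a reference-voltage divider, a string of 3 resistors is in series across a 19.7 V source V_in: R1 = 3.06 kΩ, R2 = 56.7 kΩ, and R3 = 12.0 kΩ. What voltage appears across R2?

V ≈ 15.6 V

ΣR = 3.06 + 56.7 + 12.0 = 71.76 kΩ.
V = V_in · R/ΣR = 19.7 × 0.7901 = 15.57 V.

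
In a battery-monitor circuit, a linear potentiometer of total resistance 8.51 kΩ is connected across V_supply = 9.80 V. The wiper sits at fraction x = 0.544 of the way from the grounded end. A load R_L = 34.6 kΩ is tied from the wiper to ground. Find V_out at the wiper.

V_out ≈ 5.02 V

Lower segment x·R_p = 4.629 kΩ; upper segment (1−x)·R_p = 3.881 kΩ.
Lower segment in parallel with the load: 4.629 ‖ 34.6 = 4.083 kΩ.
V_out = 9.80 × 4.083/(3.881 + 4.083) = 5.025 V.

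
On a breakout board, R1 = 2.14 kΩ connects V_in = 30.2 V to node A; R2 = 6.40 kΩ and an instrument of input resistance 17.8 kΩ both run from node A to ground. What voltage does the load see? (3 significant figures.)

V_out ≈ 20.8 V

R2 ‖ R_L = (6.40 × 17.8)/(6.40 + 17.8) = 4.707 kΩ.
Then V_out = V_in · R2'/(R1 + R2') = 30.2 × 4.707/6.847 = 20.76 V.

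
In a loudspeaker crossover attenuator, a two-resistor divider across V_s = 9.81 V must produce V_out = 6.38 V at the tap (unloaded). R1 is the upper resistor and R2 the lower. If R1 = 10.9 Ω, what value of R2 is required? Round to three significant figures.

V_out/V_s = R2/(R1+R2) = 0.6504.
So R2 = R1 · V_out/(V_s − V_out) = 10.9 × 6.38/(9.81 − 6.38) = 10.9 × 1.860 = 20.27 Ω.

R2 ≈ 20.3 Ω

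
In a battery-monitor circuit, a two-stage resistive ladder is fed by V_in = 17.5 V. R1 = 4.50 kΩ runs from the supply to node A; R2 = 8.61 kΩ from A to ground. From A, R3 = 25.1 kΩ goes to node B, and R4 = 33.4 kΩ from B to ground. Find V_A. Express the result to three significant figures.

V_A ≈ 10.9 V

Node A sees R2 in parallel with the series input of stage 2, R3 + R4 = 58.50 kΩ.
R2 ‖ (R3+R4) = 7.505 kΩ.
So V_A = 17.5 × 0.6252 = 10.94 V.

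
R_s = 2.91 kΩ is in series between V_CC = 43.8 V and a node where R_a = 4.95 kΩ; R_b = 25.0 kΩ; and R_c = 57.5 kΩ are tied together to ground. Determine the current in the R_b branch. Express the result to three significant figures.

I ≈ 0.998 mA

Equivalent of the parallel group: R_p = 3.855 kΩ.
Node voltage V_A = V_CC · R_p/(R_s + R_p) = 43.8 × 0.5698 = 24.96 V.
Branch current I = V_A/R_b = 24.96/25.0 = 0.9984 mA.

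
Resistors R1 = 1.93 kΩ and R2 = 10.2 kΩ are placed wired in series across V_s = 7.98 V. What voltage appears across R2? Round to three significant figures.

Series total: ΣR = 1.93 + 10.2 = 12.13 kΩ.
Voltage divider: V = V_s · (10.20 / 12.13) = 7.98 × 0.8409 = 6.710 V.

V ≈ 6.71 V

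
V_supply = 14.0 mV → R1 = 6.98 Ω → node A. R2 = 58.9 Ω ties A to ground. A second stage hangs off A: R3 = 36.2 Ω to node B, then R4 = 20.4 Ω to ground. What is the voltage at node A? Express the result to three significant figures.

Looking into the second stage from A: R3 + R4 = 56.60 Ω appears in parallel with R2.
Effective lower resistance at A: R2 ‖ 56.60 = 28.86 Ω.
First divider: V_A = V_supply · 28.86/(6.98 + 28.86) = 11.27 mV.

V_A ≈ 11.3 mV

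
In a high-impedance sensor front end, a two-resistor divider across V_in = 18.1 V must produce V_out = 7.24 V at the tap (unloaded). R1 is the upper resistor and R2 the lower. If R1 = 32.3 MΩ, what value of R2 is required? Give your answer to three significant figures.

R2 ≈ 21.5 MΩ

The divider ratio is R2/(R1+R2) = 7.24/18.1 = 0.4000.
Rearranging, R2 = R1·k/(1−k) = 32.3 × 0.6667 = 21.53 MΩ.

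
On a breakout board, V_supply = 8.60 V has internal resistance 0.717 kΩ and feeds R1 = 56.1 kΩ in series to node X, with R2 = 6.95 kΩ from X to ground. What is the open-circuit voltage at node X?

R1' = 0.717 + 56.1 = 56.82 kΩ (source resistance + R1).
V_th is the unloaded tap voltage: V_supply · R2/(R1'+R2) = 8.60 × 0.1090 = 0.9373 V.

V_th ≈ 0.937 V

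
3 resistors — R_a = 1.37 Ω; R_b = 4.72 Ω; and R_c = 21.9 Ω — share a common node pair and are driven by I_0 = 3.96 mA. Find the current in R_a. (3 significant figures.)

I ≈ 2.93 mA

Total conductance ΣG = 1/1.37 + 1/4.72 + 1/21.9 = 0.9875 (units of 1/Ω).
R_a takes the fraction G_k/ΣG = 0.7299/0.9875 = 0.7392, so I = 3.96 × 0.7392 = 2.927 mA.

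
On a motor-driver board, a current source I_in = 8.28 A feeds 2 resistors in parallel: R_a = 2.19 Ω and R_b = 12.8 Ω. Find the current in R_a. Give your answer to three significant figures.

I ≈ 7.07 A

With just two branches, the current splits inversely with resistance.
I(R_a) = 8.28 × 12.8/(2.19 + 12.8) = 8.28 × 0.8539 = 7.070 A.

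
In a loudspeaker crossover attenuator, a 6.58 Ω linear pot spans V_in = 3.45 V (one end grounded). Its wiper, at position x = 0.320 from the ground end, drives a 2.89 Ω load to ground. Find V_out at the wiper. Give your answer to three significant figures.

V_out ≈ 0.738 V

The pot divides into 4.474 Ω above the wiper and 2.106 Ω below.
R_L loads the lower segment: effective lower R = 1.218 Ω.
Then V_out = V_in · 1.218/(4.474 + 1.218) = 0.7382 V.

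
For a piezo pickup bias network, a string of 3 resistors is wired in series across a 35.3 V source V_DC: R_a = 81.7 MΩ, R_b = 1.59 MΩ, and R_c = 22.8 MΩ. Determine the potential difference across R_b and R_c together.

Total series resistance ΣR = 81.7 + 1.59 + 22.8 = 106.1 MΩ.
R_{R_b..R_c} = 1.59 + 22.8 = 24.39 MΩ.
By the voltage-divider rule, V = 35.3 × 24.39/106.1 = 8.115 V.

V ≈ 8.12 V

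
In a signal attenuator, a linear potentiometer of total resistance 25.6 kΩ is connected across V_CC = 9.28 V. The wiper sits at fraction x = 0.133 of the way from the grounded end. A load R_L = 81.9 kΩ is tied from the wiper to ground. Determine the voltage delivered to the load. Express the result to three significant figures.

Lower segment x·R_p = 3.405 kΩ; upper segment (1−x)·R_p = 22.20 kΩ.
R_L loads the lower segment: effective lower R = 3.269 kΩ.
V_out = 9.28 × 3.269/(22.20 + 3.269) = 1.191 V.
(Unloaded: V_out = x·V_CC = 1.23 V.)

V_out ≈ 1.19 V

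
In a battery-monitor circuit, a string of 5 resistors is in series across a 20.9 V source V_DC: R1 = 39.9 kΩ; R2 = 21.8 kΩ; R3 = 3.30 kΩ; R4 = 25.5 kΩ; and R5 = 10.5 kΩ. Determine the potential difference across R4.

Series total: ΣR = 39.9 + 21.8 + 3.30 + 25.5 + 10.5 = 101.0 kΩ.
By the voltage-divider rule, V = 20.9 × 25.50/101.0 = 5.277 V.

V ≈ 5.28 V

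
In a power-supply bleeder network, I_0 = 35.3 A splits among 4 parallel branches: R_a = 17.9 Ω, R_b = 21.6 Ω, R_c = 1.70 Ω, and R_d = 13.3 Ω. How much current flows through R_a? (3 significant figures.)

Conductances: ΣG = 1/17.9 + 1/21.6 + 1/1.70 + 1/13.3 = 0.7656 (1/Ω).
Current divider: I(R_a) = I_0 · G_k/ΣG = 35.3 × (0.05587/0.7656) = 35.3 × 0.07297 = 2.576 A.

I ≈ 2.58 A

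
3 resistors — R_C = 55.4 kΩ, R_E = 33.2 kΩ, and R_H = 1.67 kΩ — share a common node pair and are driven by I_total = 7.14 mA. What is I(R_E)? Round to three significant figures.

I ≈ 0.332 mA

ΣG = 1/55.4 + 1/33.2 + 1/1.67 = 0.6470.
R_E takes the fraction G_k/ΣG = 0.03012/0.6470 = 0.04656, so I = 7.14 × 0.04656 = 0.3324 mA.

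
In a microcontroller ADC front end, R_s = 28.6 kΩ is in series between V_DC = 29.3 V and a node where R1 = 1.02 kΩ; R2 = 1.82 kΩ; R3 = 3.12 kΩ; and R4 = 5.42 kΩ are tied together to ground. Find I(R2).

Parallel bank: R_p = 1/(1/1.02 + 1/1.82 + 1/3.12 + 1/5.42) = 0.4914 kΩ.
Node voltage V_A = V_DC · R_p/(R_s + R_p) = 29.3 × 0.01689 = 0.4950 V.
Branch current I = V_A/R2 = 0.4950/1.82 = 0.2720 mA.

I ≈ 0.272 mA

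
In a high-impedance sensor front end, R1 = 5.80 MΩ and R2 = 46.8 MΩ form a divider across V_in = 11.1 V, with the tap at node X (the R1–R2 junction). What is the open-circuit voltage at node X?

With X open, the divider is unloaded: V_th = 11.1 × 46.8/52.60 = 9.876 V.

V_th ≈ 9.88 V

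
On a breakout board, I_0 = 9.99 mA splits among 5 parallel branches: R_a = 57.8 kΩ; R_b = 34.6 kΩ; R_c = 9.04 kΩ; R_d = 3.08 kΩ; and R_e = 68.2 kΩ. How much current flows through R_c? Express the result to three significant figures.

I ≈ 2.23 mA

ΣG = 1/57.8 + 1/34.6 + 1/9.04 + 1/3.08 + 1/68.2 = 0.4962.
Current divider: I(R_c) = I_0 · G_k/ΣG = 9.99 × (0.1106/0.4962) = 9.99 × 0.2230 = 2.227 mA.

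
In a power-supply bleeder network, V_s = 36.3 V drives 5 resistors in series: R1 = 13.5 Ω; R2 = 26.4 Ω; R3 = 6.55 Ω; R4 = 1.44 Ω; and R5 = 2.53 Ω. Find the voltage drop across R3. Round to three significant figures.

V ≈ 4.72 V

Series total: ΣR = 13.5 + 26.4 + 6.55 + 1.44 + 2.53 = 50.42 Ω.
Voltage divider: V = V_s · (6.550 / 50.42) = 36.3 × 0.1299 = 4.716 V.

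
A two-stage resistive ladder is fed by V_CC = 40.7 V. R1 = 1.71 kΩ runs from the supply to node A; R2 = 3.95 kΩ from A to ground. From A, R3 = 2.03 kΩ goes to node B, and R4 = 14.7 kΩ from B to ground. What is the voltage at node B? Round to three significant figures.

V_B ≈ 23.3 V

Looking into the second stage from A: R3 + R4 = 16.73 kΩ appears in parallel with R2.
R2 ‖ (R3+R4) = 3.196 kΩ.
First divider: V_A = V_CC · 3.196/(1.71 + 3.196) = 26.51 V.
Then the unloaded second divider: V_B = V_A × R4/(R3+R4) = 26.51 × 0.8787 = 23.30 V.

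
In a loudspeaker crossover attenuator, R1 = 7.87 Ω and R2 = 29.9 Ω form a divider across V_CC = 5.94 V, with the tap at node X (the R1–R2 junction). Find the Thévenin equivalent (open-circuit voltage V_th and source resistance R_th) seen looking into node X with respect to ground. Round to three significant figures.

V_th ≈ 4.70 V, R_th ≈ 6.23 Ω

Open-circuit (no load on X): V_th = V_CC · R2/(R1 + R2) = 5.94 × 29.9/(7.870 + 29.9) = 4.702 V.
With V_CC suppressed (replaced by a short), R_th = R1 ‖ R2 = (7.870 × 29.9)/(7.870 + 29.9) = 6.230 Ω.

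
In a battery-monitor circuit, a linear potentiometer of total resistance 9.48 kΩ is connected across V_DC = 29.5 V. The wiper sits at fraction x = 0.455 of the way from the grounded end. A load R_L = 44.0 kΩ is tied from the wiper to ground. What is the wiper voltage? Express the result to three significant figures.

V_out ≈ 12.7 V

The pot divides into 5.167 kΩ above the wiper and 4.313 kΩ below.
R_L loads the lower segment: effective lower R = 3.928 kΩ.
V_out = 29.5 × 3.928/(5.167 + 3.928) = 12.74 V.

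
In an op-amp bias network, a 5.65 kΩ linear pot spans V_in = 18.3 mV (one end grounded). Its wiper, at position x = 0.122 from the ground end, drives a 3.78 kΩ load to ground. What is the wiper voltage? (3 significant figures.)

Split the track: R_lower = x·R_p = 0.6893 kΩ, R_upper = (1−x)·R_p = 4.961 kΩ.
(x·R_p) ‖ R_L = 0.5830 kΩ.
V_out = 18.3 × 0.5830/(4.961 + 0.5830) = 1.924 mV.

V_out ≈ 1.92 mV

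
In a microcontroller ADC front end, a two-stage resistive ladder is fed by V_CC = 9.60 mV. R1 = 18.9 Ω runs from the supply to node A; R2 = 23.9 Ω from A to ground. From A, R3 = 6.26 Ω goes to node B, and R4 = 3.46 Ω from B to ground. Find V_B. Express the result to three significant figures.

V_B ≈ 0.915 mV

The second stage (R3 + R4 = 9.720 Ω) loads node A in parallel with R2.
Effective lower resistance at A: R2 ‖ 9.720 = 6.910 Ω.
V_A = 9.60 × 6.910/(18.9 + 6.910) = 2.570 mV.
Stage 2 is unloaded, so V_B = V_A · R4/(R3+R4) = 2.570 × 3.46/9.720 = 0.9149 mV.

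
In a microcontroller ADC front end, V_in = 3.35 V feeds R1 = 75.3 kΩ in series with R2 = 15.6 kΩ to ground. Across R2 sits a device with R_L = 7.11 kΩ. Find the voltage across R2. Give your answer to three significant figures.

V_out ≈ 0.204 V

The load sits in parallel with R2, giving an effective lower resistance R2' = R2·R_L/(R2+R_L) = 4.884 kΩ.
Now apply the divider: V_out = 3.35 × 0.06091 = 0.2040 V.
(Unloaded it would be 0.575 V; the load pulls it down.)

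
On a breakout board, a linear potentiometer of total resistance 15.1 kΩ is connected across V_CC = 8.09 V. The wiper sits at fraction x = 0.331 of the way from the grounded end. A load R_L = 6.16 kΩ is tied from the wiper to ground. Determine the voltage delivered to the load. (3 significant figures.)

V_out ≈ 1.74 V

The pot divides into 10.10 kΩ above the wiper and 4.998 kΩ below.
Lower segment in parallel with the load: 4.998 ‖ 6.16 = 2.759 kΩ.
V_out = 8.09 × 2.759/(10.10 + 2.759) = 1.736 V.
(Unloaded: V_out = x·V_CC = 2.68 V.)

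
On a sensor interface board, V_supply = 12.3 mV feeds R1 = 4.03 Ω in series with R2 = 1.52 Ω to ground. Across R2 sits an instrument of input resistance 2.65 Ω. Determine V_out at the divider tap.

V_out ≈ 2.38 mV

First combine the lower leg with the load: R2 ‖ R_L = 0.9659 Ω.
Voltage divider with the loaded lower leg: V_out = 12.3 × 0.9659/(4.03 + 0.9659) = 12.3 × 0.1933 = 2.378 mV.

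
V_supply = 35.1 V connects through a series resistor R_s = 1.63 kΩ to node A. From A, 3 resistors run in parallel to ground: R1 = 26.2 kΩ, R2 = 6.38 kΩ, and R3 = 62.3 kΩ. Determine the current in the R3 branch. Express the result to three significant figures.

I ≈ 0.419 mA

Equivalent of the parallel group: R_p = 4.740 kΩ.
Node voltage V_A = V_supply · R_p/(R_s + R_p) = 35.1 × 0.7441 = 26.12 V.
I(R3) = V_A / R3 = 26.12/62.3 = 0.4192 mA.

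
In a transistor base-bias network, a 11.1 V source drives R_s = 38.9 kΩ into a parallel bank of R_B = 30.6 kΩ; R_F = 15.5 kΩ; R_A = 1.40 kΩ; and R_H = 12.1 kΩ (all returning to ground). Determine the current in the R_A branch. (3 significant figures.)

Equivalent of the parallel group: R_p = 1.118 kΩ.
V_A = 11.1 × 1.118/40.02 = 0.3102 V.
Branch current I = V_A/R_A = 0.3102/1.40 = 0.2216 mA.

I ≈ 0.222 mA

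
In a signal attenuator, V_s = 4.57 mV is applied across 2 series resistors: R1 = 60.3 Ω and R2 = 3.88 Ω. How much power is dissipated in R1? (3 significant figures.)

Series current I = V_s/ΣR = 4.57/64.18 = 0.07121 mA.
P = I²R = 0.005070 × 60.3 = 0.3057 µW.

P ≈ 0.306 µW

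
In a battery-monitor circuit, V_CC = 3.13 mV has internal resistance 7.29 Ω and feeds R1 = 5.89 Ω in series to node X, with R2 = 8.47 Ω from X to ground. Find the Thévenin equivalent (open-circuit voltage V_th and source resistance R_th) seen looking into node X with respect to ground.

V_th ≈ 1.22 mV, R_th ≈ 5.16 Ω

R1' = 7.29 + 5.89 = 13.18 Ω (source resistance + R1).
Open-circuit (no load on X): V_th = V_CC · R2/(R1' + R2) = 3.13 × 8.47/(13.18 + 8.47) = 1.225 mV.
Looking into X with the source shorted: R_th = R1'·R2/(R1'+R2) = 13.18 × 8.47/21.65 = 5.156 Ω.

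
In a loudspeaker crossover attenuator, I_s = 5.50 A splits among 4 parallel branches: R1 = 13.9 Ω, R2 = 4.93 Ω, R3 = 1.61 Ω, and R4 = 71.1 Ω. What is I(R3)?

Total conductance ΣG = 1/13.9 + 1/4.93 + 1/1.61 + 1/71.1 = 0.9100 (units of 1/Ω).
Current divider: I(R3) = I_s · G_k/ΣG = 5.50 × (0.6211/0.9100) = 5.50 × 0.6826 = 3.754 A.

I ≈ 3.75 A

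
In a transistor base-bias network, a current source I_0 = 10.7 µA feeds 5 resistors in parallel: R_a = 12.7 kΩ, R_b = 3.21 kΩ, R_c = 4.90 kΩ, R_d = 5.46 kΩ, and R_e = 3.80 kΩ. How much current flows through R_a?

Total conductance ΣG = 1/12.7 + 1/3.21 + 1/4.90 + 1/5.46 + 1/3.80 = 1.041 (units of 1/kΩ).
By the current-divider rule, I = I_0 · G_k/ΣG = 10.7 × 0.07566 = 0.8096 µA.

I ≈ 0.810 µA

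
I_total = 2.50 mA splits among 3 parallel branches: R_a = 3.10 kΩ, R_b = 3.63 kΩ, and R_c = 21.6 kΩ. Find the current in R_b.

Total conductance ΣG = 1/3.10 + 1/3.63 + 1/21.6 = 0.6444 (units of 1/kΩ).
By the current-divider rule, I = I_total · G_k/ΣG = 2.50 × 0.4275 = 1.069 mA.

I ≈ 1.07 mA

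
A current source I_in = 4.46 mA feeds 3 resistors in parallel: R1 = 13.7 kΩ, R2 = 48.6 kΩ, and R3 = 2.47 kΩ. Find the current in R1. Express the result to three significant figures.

I ≈ 0.653 mA

Total conductance ΣG = 1/13.7 + 1/48.6 + 1/2.47 = 0.4984 (units of 1/kΩ).
R1 takes the fraction G_k/ΣG = 0.07299/0.4984 = 0.1464, so I = 4.46 × 0.1464 = 0.6531 mA.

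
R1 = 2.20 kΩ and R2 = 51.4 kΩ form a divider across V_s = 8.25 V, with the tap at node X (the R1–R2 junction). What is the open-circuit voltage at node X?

With X open, the divider is unloaded: V_th = 8.25 × 51.4/53.60 = 7.911 V.

V_th ≈ 7.91 V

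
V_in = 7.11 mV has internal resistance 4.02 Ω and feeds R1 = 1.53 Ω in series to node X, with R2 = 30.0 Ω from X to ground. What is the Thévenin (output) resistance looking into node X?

R1' = 4.02 + 1.53 = 5.550 Ω (source resistance + R1).
With V_in suppressed (replaced by a short), R_th = R1' ‖ R2 = (5.550 × 30.0)/(5.550 + 30.0) = 4.684 Ω.

R_th ≈ 4.68 Ω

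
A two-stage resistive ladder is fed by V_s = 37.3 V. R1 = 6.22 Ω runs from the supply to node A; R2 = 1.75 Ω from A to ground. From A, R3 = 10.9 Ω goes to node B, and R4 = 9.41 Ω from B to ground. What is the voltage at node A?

V_A ≈ 7.67 V

The second stage (R3 + R4 = 20.31 Ω) loads node A in parallel with R2.
R2 ‖ (R3+R4) = 1.611 Ω.
So V_A = 37.3 × 0.2057 = 7.674 V.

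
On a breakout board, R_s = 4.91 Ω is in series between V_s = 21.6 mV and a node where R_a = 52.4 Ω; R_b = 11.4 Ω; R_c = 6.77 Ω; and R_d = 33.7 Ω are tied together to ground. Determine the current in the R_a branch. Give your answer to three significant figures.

Parallel bank: R_p = 1/(1/52.4 + 1/11.4 + 1/6.77 + 1/33.7) = 3.519 Ω.
V_A = 21.6 × 3.519/8.429 = 9.017 mV.
I(R_a) = V_A / R_a = 9.017/52.4 = 0.1721 mA.

I ≈ 0.172 mA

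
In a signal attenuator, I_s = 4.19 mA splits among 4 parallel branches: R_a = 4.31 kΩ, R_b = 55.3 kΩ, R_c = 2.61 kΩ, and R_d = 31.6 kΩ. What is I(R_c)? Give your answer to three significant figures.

I ≈ 2.41 mA

Total conductance ΣG = 1/4.31 + 1/55.3 + 1/2.61 + 1/31.6 = 0.6649 (units of 1/kΩ).
R_c takes the fraction G_k/ΣG = 0.3831/0.6649 = 0.5762, so I = 4.19 × 0.5762 = 2.414 mA.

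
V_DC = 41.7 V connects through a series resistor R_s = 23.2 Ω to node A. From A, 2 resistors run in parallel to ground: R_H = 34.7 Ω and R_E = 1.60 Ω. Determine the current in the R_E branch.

Equivalent of the parallel group: R_p = 1.529 Ω.
Node voltage V_A = V_DC · R_p/(R_s + R_p) = 41.7 × 0.06185 = 2.579 V.
Branch current I = V_A/R_E = 2.579/1.60 = 1.612 A.
(Equivalently: I_total = 1.686 A, then current-divider fraction G_k/ΣG = 0.9559.)

I ≈ 1.61 A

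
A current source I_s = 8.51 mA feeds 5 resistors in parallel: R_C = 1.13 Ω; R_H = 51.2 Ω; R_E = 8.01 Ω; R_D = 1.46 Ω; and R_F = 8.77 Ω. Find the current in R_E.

ΣG = 1/1.13 + 1/51.2 + 1/8.01 + 1/1.46 + 1/8.77 = 1.828.
R_E takes the fraction G_k/ΣG = 0.1248/1.828 = 0.06828, so I = 8.51 × 0.06828 = 0.5811 mA.

I ≈ 0.581 mA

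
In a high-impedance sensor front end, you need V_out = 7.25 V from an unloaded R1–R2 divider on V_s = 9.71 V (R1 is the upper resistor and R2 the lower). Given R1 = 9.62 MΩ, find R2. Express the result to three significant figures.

The divider ratio is R2/(R1+R2) = 7.25/9.71 = 0.7467.
So R2 = R1 · V_out/(V_s − V_out) = 9.62 × 7.25/(9.71 − 7.25) = 9.62 × 2.947 = 28.35 MΩ.

R2 ≈ 28.4 MΩ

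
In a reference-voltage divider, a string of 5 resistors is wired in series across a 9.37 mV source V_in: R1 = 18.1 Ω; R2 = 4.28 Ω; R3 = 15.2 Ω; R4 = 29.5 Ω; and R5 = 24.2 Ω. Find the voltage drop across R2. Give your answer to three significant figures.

ΣR = 18.1 + 4.28 + 15.2 + 29.5 + 24.2 = 91.28 Ω.
By the voltage-divider rule, V = 9.37 × 4.280/91.28 = 0.4393 mV.

V ≈ 0.439 mV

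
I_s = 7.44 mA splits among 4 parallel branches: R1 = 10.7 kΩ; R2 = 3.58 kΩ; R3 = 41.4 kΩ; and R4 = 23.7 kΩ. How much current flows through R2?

Total conductance ΣG = 1/10.7 + 1/3.58 + 1/41.4 + 1/23.7 = 0.4391 (units of 1/kΩ).
Current divider: I(R2) = I_s · G_k/ΣG = 7.44 × (0.2793/0.4391) = 7.44 × 0.6361 = 4.733 mA.

I ≈ 4.73 mA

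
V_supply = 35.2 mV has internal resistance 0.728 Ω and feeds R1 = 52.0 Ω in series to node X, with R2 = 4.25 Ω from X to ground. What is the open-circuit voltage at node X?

R1' = 0.728 + 52.0 = 52.73 Ω (source resistance + R1).
With X open, the divider is unloaded: V_th = 35.2 × 4.25/56.98 = 2.626 mV.

V_th ≈ 2.63 mV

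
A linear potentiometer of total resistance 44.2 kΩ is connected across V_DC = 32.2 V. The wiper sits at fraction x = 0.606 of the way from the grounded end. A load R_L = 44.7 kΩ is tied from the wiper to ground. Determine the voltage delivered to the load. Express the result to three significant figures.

V_out ≈ 15.8 V

Split the track: R_lower = x·R_p = 26.79 kΩ, R_upper = (1−x)·R_p = 17.41 kΩ.
R_L loads the lower segment: effective lower R = 16.75 kΩ.
V_out = 32.2 × 16.75/(17.41 + 16.75) = 15.79 V.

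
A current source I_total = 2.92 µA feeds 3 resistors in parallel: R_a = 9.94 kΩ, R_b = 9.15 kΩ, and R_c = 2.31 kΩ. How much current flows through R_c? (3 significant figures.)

ΣG = 1/9.94 + 1/9.15 + 1/2.31 = 0.6428.
By the current-divider rule, I = I_total · G_k/ΣG = 2.92 × 0.6735 = 1.967 µA.

I ≈ 1.97 µA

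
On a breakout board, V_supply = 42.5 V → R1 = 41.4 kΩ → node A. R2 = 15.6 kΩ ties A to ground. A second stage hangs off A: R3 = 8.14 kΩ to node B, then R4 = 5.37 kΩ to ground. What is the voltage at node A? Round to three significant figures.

The second stage (R3 + R4 = 13.51 kΩ) loads node A in parallel with R2.
Effective lower resistance at A: R2 ‖ 13.51 = 7.240 kΩ.
V_A = 42.5 × 7.240/(41.4 + 7.240) = 6.326 V.

V_A ≈ 6.33 V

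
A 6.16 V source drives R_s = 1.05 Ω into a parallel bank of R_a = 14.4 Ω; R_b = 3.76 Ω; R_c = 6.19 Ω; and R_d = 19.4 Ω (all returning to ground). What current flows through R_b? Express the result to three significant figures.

Equivalent of the parallel group: R_p = 1.823 Ω.
V_A = 6.16 × 1.823/2.873 = 3.909 V.
Branch current I = V_A/R_b = 3.909/3.76 = 1.040 A.
(Check via current divider: I_total = 2.144 A; share G_k/ΣG = 0.4849 → same result.)

I ≈ 1.04 A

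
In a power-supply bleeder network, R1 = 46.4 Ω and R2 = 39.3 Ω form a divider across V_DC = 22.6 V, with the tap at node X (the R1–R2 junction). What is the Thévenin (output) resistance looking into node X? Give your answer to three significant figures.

R_th ≈ 21.3 Ω

Looking into X with the source shorted: R_th = R1·R2/(R1+R2) = 46.40 × 39.3/85.70 = 21.28 Ω.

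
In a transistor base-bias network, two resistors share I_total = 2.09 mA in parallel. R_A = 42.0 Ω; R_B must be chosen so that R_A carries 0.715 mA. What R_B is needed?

In a two-way split, I_A/I_total = R_B/(R_A + R_B).
0.715/2.09 = R_B/(R_A + R_B) → R_B = R_A · (0.3421)/(1 − 0.3421) = 42.0 × 0.5200 = 21.84 Ω.

R_B ≈ 21.8 Ω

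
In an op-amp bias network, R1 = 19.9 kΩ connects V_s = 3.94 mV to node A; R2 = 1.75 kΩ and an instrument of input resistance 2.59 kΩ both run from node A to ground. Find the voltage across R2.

The load sits in parallel with R2, giving an effective lower resistance R2' = R2·R_L/(R2+R_L) = 1.044 kΩ.
Now apply the divider: V_out = 3.94 × 0.04986 = 0.1965 mV.

V_out ≈ 0.196 mV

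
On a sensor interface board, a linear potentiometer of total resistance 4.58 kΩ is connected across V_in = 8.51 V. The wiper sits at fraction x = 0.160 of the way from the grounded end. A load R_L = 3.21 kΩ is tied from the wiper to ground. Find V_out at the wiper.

The pot divides into 3.847 kΩ above the wiper and 0.7328 kΩ below.
R_L loads the lower segment: effective lower R = 0.5966 kΩ.
Loaded-divider output: V_out = 8.51 × 0.1343 = 1.143 V.
(Unloaded: V_out = x·V_in = 1.36 V.)

V_out ≈ 1.14 V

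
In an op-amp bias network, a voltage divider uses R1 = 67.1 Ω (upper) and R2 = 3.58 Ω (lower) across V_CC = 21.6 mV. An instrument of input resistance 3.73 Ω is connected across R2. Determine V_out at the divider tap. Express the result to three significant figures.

R2 ‖ R_L = (3.58 × 3.73)/(3.58 + 3.73) = 1.827 Ω.
Now apply the divider: V_out = 21.6 × 0.02650 = 0.5725 mV.

V_out ≈ 0.572 mV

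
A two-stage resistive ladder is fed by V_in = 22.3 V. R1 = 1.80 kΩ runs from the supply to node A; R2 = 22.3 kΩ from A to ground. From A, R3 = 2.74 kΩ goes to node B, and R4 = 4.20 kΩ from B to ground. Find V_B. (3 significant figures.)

Looking into the second stage from A: R3 + R4 = 6.940 kΩ appears in parallel with R2.
Effective lower resistance at A: R2 ‖ 6.940 = 5.293 kΩ.
V_A = 22.3 × 5.293/(1.80 + 5.293) = 16.64 V.
Then the unloaded second divider: V_B = V_A × R4/(R3+R4) = 16.64 × 0.6052 = 10.07 V.

V_B ≈ 10.1 V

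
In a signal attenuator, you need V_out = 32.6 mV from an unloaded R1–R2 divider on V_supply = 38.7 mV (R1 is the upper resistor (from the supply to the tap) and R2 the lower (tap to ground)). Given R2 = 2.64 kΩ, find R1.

R1 ≈ 0.494 kΩ

V_out/V_supply = R2/(R1+R2) = 0.8424.
R1 = R2·(1/k − 1) = 2.64 × 0.1871 = 0.4940 kΩ.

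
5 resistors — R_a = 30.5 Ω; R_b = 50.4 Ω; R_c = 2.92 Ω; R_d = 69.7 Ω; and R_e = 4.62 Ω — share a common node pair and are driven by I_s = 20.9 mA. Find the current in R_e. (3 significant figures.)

I ≈ 7.23 mA

Conductances: ΣG = 1/30.5 + 1/50.4 + 1/2.92 + 1/69.7 + 1/4.62 = 0.6259 (1/Ω).
Current divider: I(R_e) = I_s · G_k/ΣG = 20.9 × (0.2165/0.6259) = 20.9 × 0.3458 = 7.228 mA.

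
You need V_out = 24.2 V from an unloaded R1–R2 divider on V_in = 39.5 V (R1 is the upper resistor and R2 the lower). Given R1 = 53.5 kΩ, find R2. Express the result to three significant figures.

Required fraction k = V_out/V_in = 0.6127.
Rearranging, R2 = R1·k/(1−k) = 53.5 × 1.582 = 84.62 kΩ.

R2 ≈ 84.6 kΩ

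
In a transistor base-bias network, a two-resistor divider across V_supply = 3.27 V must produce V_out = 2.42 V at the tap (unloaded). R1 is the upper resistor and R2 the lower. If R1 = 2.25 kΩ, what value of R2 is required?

V_out/V_supply = R2/(R1+R2) = 0.7401.
So R2 = R1 · V_out/(V_supply − V_out) = 2.25 × 2.42/(3.27 − 2.42) = 2.25 × 2.847 = 6.406 kΩ.

R2 ≈ 6.41 kΩ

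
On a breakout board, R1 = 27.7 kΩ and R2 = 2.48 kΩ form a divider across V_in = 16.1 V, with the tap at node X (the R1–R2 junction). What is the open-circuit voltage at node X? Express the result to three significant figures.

V_th is the unloaded tap voltage: V_in · R2/(R1+R2) = 16.1 × 0.08217 = 1.323 V.

V_th ≈ 1.32 V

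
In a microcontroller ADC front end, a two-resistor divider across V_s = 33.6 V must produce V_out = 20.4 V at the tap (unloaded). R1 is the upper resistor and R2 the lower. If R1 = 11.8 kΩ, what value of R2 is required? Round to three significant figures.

R2 ≈ 18.2 kΩ

Required fraction k = V_out/V_s = 0.6071.
R2 = R1 · 0.6071/(1 − 0.6071) = 18.24 kΩ.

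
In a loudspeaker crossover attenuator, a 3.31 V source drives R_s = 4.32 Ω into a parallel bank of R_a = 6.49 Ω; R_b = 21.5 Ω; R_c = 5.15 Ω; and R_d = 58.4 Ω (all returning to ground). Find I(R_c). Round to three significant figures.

Equivalent of the parallel group: R_p = 2.428 Ω.
V_A by voltage divider: V_A = 3.31 × 2.428/(4.32 + 2.428) = 1.191 V.
Branch current I = V_A/R_c = 1.191/5.15 = 0.2312 A.

I ≈ 0.231 A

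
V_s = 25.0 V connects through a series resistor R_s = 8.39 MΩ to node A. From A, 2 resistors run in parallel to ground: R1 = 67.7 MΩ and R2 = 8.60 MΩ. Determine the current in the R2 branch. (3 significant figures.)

Parallel bank: R_p = 1/(1/67.7 + 1/8.60) = 7.631 MΩ.
V_A = 25.0 × 7.631/16.02 = 11.91 V.
Branch current I = V_A/R2 = 11.91/8.60 = 1.385 µA.

I ≈ 1.38 µA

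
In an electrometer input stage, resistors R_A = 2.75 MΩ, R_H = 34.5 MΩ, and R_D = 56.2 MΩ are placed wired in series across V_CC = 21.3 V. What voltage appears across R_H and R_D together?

ΣR = 2.75 + 34.5 + 56.2 = 93.45 MΩ.
R_{R_H..R_D} = 34.5 + 56.2 = 90.70 MΩ.
By the voltage-divider rule, V = 21.3 × 90.70/93.45 = 20.67 V.

V ≈ 20.7 V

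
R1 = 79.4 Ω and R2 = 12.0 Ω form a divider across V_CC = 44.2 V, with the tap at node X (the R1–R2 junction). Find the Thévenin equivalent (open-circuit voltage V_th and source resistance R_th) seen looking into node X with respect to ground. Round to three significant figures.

V_th ≈ 5.80 V, R_th ≈ 10.4 Ω

Open-circuit (no load on X): V_th = V_CC · R2/(R1 + R2) = 44.2 × 12.0/(79.40 + 12.0) = 5.803 V.
Zeroing V_CC shorts the top of R1 to ground, so R_th = R1 ‖ R2 = 10.42 Ω.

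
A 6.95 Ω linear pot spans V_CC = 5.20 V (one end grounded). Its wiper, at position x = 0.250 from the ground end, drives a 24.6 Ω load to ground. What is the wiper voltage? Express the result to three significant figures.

V_out ≈ 1.23 V

The pot divides into 5.213 Ω above the wiper and 1.738 Ω below.
Lower segment in parallel with the load: 1.738 ‖ 24.6 = 1.623 Ω.
Then V_out = V_CC · 1.623/(5.213 + 1.623) = 1.235 V.
(Unloaded: V_out = x·V_CC = 1.30 V.)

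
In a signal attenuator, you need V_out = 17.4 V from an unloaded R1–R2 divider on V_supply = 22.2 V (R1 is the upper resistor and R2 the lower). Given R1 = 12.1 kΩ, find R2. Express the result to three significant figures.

The divider ratio is R2/(R1+R2) = 17.4/22.2 = 0.7838.
Rearranging, R2 = R1·k/(1−k) = 12.1 × 3.625 = 43.86 kΩ.

R2 ≈ 43.9 kΩ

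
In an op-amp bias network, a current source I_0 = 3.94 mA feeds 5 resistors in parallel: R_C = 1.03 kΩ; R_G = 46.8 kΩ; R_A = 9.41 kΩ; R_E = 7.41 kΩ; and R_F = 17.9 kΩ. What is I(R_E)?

I ≈ 0.412 mA

Conductances: ΣG = 1/1.03 + 1/46.8 + 1/9.41 + 1/7.41 + 1/17.9 = 1.289 (1/kΩ).
Current divider: I(R_E) = I_0 · G_k/ΣG = 3.94 × (0.1350/1.289) = 3.94 × 0.1047 = 0.4124 mA.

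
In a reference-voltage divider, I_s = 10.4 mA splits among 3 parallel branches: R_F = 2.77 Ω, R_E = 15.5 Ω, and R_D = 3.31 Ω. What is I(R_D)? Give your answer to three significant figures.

I ≈ 4.32 mA

ΣG = 1/2.77 + 1/15.5 + 1/3.31 = 0.7276.
By the current-divider rule, I = I_s · G_k/ΣG = 10.4 × 0.4152 = 4.318 mA.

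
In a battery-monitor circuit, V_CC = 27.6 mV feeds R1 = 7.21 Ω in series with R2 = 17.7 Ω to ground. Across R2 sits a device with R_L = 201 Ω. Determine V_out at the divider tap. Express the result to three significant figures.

R2 ‖ R_L = (17.7 × 201)/(17.7 + 201) = 16.27 Ω.
Then V_out = V_CC · R2'/(R1 + R2') = 27.6 × 16.27/23.48 = 19.12 mV.

V_out ≈ 19.1 mV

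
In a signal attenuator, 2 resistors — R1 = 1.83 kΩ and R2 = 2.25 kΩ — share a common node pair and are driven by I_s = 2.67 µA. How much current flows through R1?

I ≈ 1.47 µA

Two-branch current divider: I_k = I_s · R_other/(R_1 + R_2).
So I = 2.67 × 2.25/4.080 = 1.472 µA.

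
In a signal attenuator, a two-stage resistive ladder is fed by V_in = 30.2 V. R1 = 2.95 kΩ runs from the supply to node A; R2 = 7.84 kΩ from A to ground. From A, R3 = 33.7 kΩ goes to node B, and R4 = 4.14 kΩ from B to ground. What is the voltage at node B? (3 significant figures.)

The second stage (R3 + R4 = 37.84 kΩ) loads node A in parallel with R2.
R2 ‖ (R3+R4) = 6.494 kΩ.
So V_A = 30.2 × 0.6876 = 20.77 V.
Then the unloaded second divider: V_B = V_A × R4/(R3+R4) = 20.77 × 0.1094 = 2.272 V.

V_B ≈ 2.27 V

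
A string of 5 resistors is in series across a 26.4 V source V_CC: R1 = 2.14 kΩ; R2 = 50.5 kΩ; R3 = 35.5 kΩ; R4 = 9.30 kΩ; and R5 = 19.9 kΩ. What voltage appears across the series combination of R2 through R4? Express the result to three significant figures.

V ≈ 21.4 V

Series total: ΣR = 2.14 + 50.5 + 35.5 + 9.30 + 19.9 = 117.3 kΩ.
R_{R2..R4} = 50.5 + 35.5 + 9.30 = 95.30 kΩ.
V = V_CC · R/ΣR = 26.4 × 0.8122 = 21.44 V.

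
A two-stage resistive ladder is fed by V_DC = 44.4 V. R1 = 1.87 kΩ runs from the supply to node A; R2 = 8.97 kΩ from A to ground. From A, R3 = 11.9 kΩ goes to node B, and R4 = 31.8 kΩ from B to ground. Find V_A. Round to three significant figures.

V_A ≈ 35.5 V

Node A sees R2 in parallel with the series input of stage 2, R3 + R4 = 43.70 kΩ.
R2 ‖ (R3+R4) = 7.442 kΩ.
So V_A = 44.4 × 0.7992 = 35.48 V.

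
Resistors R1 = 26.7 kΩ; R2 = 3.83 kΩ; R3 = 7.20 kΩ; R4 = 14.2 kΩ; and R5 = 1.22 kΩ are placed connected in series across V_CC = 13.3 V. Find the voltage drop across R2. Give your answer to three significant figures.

V ≈ 0.958 V

ΣR = 26.7 + 3.83 + 7.20 + 14.2 + 1.22 = 53.15 kΩ.
V = V_CC · R/ΣR = 13.3 × 0.07206 = 0.9584 V.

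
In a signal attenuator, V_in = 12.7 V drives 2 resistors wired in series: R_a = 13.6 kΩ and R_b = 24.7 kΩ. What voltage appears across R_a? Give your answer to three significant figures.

V ≈ 4.51 V

Total series resistance ΣR = 13.6 + 24.7 = 38.30 kΩ.
By the voltage-divider rule, V = 12.7 × 13.60/38.30 = 4.510 V.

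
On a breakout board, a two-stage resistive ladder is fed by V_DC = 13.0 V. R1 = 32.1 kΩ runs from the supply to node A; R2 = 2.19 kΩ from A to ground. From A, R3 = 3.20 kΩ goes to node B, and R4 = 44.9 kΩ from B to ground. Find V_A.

V_A ≈ 0.796 V

Node A sees R2 in parallel with the series input of stage 2, R3 + R4 = 48.10 kΩ.
Effective lower resistance at A: R2 ‖ 48.10 = 2.095 kΩ.
V_A = 13.0 × 2.095/(32.1 + 2.095) = 0.7963 V.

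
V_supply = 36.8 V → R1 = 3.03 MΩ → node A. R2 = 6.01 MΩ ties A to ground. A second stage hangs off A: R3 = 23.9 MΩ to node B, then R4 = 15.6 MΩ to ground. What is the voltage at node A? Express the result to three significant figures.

Node A sees R2 in parallel with the series input of stage 2, R3 + R4 = 39.50 MΩ.
Effective lower resistance at A: R2 ‖ 39.50 = 5.216 MΩ.
V_A = 36.8 × 5.216/(3.03 + 5.216) = 23.28 V.

V_A ≈ 23.3 V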